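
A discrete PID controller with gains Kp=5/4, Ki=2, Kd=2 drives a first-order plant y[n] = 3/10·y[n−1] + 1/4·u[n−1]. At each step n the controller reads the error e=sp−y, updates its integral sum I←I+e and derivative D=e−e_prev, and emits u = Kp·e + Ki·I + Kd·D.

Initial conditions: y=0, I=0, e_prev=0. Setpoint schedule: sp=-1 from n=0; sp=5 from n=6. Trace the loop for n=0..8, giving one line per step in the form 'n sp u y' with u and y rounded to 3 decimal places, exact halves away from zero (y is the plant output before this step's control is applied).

(exact arithmetic carried between steps; '≈' marks a value shown rounded to 6 d.p. or computed from one; I and e_prev carry over from the previous line; the table rounds u and y to 3 d.p., halves away from zero)
n=0: y=0, sp=-1, e=sp−y=-1; I=-1, D=e−e_prev=-1; u=5/4·(-1)+2·(-1)+2·(-1)=-5.25; next y=3/10·0+1/4·(-5.25)=-1.3125
n=1: y=-1.3125, sp=-1, e=sp−y=0.3125; I=-0.6875, D=e−e_prev=1.3125; u=5/4·0.3125+2·(-0.6875)+2·1.3125=1.640625; next y=3/10·(-1.3125)+1/4·1.640625≈0.016406
n=2: y≈0.016406, sp=-1, e=sp−y≈-1.016406; I≈-1.703906, D=e−e_prev≈-1.328906; u=5/4·(-1.016406)+2·(-1.703906)+2·(-1.328906)≈-7.336133; next y=3/10·0.016406+1/4·(-7.336133)≈-1.829111
n=3: y≈-1.829111, sp=-1, e=sp−y≈0.829111; I≈-0.874795, D=e−e_prev≈1.845518; u=5/4·0.829111+2·(-0.874795)+2·1.845518≈2.977834; next y=3/10·(-1.829111)+1/4·2.977834≈0.195725
n=4: y≈0.195725, sp=-1, e=sp−y≈-1.195725; I≈-2.070520, D=e−e_prev≈-2.024837; u=5/4·(-1.195725)+2·(-2.070520)+2·(-2.024837)≈-9.685370; next y=3/10·0.195725+1/4·(-9.685370)≈-2.362625
n=5: y≈-2.362625, sp=-1, e=sp−y≈1.362625; I≈-0.707895, D=e−e_prev≈2.558350; u=5/4·1.362625+2·(-0.707895)+2·2.558350≈5.404191; next y=3/10·(-2.362625)+1/4·5.404191≈0.642260
n=6: y≈0.642260, sp=5, e=sp−y≈4.357740; I≈3.649845, D=e−e_prev≈2.995115; u=5/4·4.357740+2·3.649845+2·2.995115≈18.737093; next y=3/10·0.642260+1/4·18.737093≈4.876951
n=7: y≈4.876951, sp=5, e=sp−y≈0.123049; I≈3.772893, D=e−e_prev≈-4.234691; u=5/4·0.123049+2·3.772893+2·(-4.234691)≈-0.769785; next y=3/10·4.876951+1/4·(-0.769785)≈1.270639
n=8: y≈1.270639, sp=5, e=sp−y≈3.729361; I≈7.502254, D=e−e_prev≈3.606312; u=5/4·3.729361+2·7.502254+2·3.606312≈26.878834; next y=3/10·1.270639+1/4·26.878834≈7.100900

0 -1 -5.250 0.000
1 -1 1.641 -1.313
2 -1 -7.336 0.016
3 -1 2.978 -1.829
4 -1 -9.685 0.196
5 -1 5.404 -2.363
6 5 18.737 0.642
7 5 -0.770 4.877
8 5 26.879 1.271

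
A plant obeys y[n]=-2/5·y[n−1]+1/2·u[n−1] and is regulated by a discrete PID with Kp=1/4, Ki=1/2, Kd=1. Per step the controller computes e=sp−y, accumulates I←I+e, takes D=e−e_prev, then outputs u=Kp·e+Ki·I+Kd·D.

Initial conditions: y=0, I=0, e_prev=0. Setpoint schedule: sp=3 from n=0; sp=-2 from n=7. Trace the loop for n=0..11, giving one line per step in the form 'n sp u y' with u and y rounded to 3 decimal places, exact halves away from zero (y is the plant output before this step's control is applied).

(exact arithmetic carried between steps; '≈' marks a value shown rounded to 6 d.p. or computed from one; I and e_prev carry over from the previous line; the table rounds u and y to 3 d.p., halves away from zero)
n=0: y=0, sp=3, e=sp−y=3; I=3, D=e−e_prev=3; u=1/4·3+1/2·3+1·3=5.25; next y=-2/5·0+1/2·5.25=2.625
n=1: y=2.625, sp=3, e=sp−y=0.375; I=3.375, D=e−e_prev=-2.625; u=1/4·0.375+1/2·3.375+1·(-2.625)=-0.84375; next y=-2/5·2.625+1/2·(-0.84375)=-1.471875
n=2: y=-1.471875, sp=3, e=sp−y=4.471875; I=7.846875, D=e−e_prev=4.096875; u=1/4·4.471875+1/2·7.846875+1·4.096875≈9.138281; next y=-2/5·(-1.471875)+1/2·9.138281≈5.157891
n=3: y≈5.157891, sp=3, e=sp−y≈-2.157891; I≈5.688984, D=e−e_prev≈-6.629766; u=1/4·(-2.157891)+1/2·5.688984+1·(-6.629766)≈-4.324746; next y=-2/5·5.157891+1/2·(-4.324746)≈-4.225529
n=4: y≈-4.225529, sp=3, e=sp−y≈7.225529; I≈12.914514, D=e−e_prev≈9.383420; u=1/4·7.225529+1/2·12.914514+1·9.383420≈17.647059; next y=-2/5·(-4.225529)+1/2·17.647059≈10.513741
n=5: y≈10.513741, sp=3, e=sp−y≈-7.513741; I≈5.400772, D=e−e_prev≈-14.739271; u=1/4·(-7.513741)+1/2·5.400772+1·(-14.739271)≈-13.917320; next y=-2/5·10.513741+1/2·(-13.917320)≈-11.164156
n=6: y≈-11.164156, sp=3, e=sp−y≈14.164156; I≈19.564929, D=e−e_prev≈21.677898; u=1/4·14.164156+1/2·19.564929+1·21.677898≈35.001401; next y=-2/5·(-11.164156)+1/2·35.001401≈21.966363
n=7: y≈21.966363, sp=-2, e=sp−y≈-23.966363; I≈-4.401434, D=e−e_prev≈-38.130519; u=1/4·(-23.966363)+1/2·(-4.401434)+1·(-38.130519)≈-46.322827; next y=-2/5·21.966363+1/2·(-46.322827)≈-31.947959
n=8: y≈-31.947959, sp=-2, e=sp−y≈29.947959; I≈25.546525, D=e−e_prev≈53.914322; u=1/4·29.947959+1/2·25.546525+1·53.914322≈74.174574; next y=-2/5·(-31.947959)+1/2·74.174574≈49.866471
n=9: y≈49.866471, sp=-2, e=sp−y≈-51.866471; I≈-26.319946, D=e−e_prev≈-81.814429; u=1/4·(-51.866471)+1/2·(-26.319946)+1·(-81.814429)≈-107.941020; next y=-2/5·49.866471+1/2·(-107.941020)≈-73.917098
n=10: y≈-73.917098, sp=-2, e=sp−y≈71.917098; I≈45.597152, D=e−e_prev≈123.783569; u=1/4·71.917098+1/2·45.597152+1·123.783569≈164.561419; next y=-2/5·(-73.917098)+1/2·164.561419≈111.847549
n=11: y≈111.847549, sp=-2, e=sp−y≈-113.847549; I≈-68.250397, D=e−e_prev≈-185.764647; u=1/4·(-113.847549)+1/2·(-68.250397)+1·(-185.764647)≈-248.351733; next y=-2/5·111.847549+1/2·(-248.351733)≈-168.914886

0 3 5.250 0.000
1 3 -0.844 2.625
2 3 9.138 -1.472
3 3 -4.325 5.158
4 3 17.647 -4.226
5 3 -13.917 10.514
6 3 35.001 -11.164
7 -2 -46.323 21.966
8 -2 74.175 -31.948
9 -2 -107.941 49.866
10 -2 164.561 -73.917
11 -2 -248.352 111.848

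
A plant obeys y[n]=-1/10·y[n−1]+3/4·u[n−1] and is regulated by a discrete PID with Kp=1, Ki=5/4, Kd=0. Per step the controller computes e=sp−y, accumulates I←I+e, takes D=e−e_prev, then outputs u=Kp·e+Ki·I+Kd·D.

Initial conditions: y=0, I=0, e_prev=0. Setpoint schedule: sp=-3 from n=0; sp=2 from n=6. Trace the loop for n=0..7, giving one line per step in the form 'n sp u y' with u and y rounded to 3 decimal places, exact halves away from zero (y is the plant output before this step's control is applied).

(exact arithmetic carried between steps; '≈' marks a value shown rounded to 6 d.p. or computed from one; I and e_prev carry over from the previous line; the table rounds u and y to 3 d.p., halves away from zero)
n=0: y=0, sp=-3, e=sp−y=-3; I=-3, D=e−e_prev=-3; u=1·(-3)+5/4·(-3)+0·(-3)=-6.75; next y=-1/10·0+3/4·(-6.75)=-5.0625
n=1: y=-5.0625, sp=-3, e=sp−y=2.0625; I=-0.9375, D=e−e_prev=5.0625; u=1·2.0625+5/4·(-0.9375)+0·5.0625=0.890625; next y=-1/10·(-5.0625)+3/4·0.890625≈1.174219
n=2: y≈1.174219, sp=-3, e=sp−y≈-4.174219; I≈-5.111719, D=e−e_prev≈-6.236719; u=1·(-4.174219)+5/4·(-5.111719)+0·(-6.236719)≈-10.563867; next y=-1/10·1.174219+3/4·(-10.563867)≈-8.040322
n=3: y≈-8.040322, sp=-3, e=sp−y≈5.040322; I≈-0.071396, D=e−e_prev≈9.214541; u=1·5.040322+5/4·(-0.071396)+0·9.214541≈4.951077; next y=-1/10·(-8.040322)+3/4·4.951077≈4.517340
n=4: y≈4.517340, sp=-3, e=sp−y≈-7.517340; I≈-7.588736, D=e−e_prev≈-12.557662; u=1·(-7.517340)+5/4·(-7.588736)+0·(-12.557662)≈-17.003260; next y=-1/10·4.517340+3/4·(-17.003260)≈-13.204179
n=5: y≈-13.204179, sp=-3, e=sp−y≈10.204179; I≈2.615443, D=e−e_prev≈17.721519; u=1·10.204179+5/4·2.615443+0·17.721519≈13.473482; next y=-1/10·(-13.204179)+3/4·13.473482≈11.425530
n=6: y≈11.425530, sp=2, e=sp−y≈-9.425530; I≈-6.810087, D=e−e_prev≈-19.629709; u=1·(-9.425530)+5/4·(-6.810087)+0·(-19.629709)≈-17.938138; next y=-1/10·11.425530+3/4·(-17.938138)≈-14.596157
n=7: y≈-14.596157, sp=2, e=sp−y≈16.596157; I≈9.786070, D=e−e_prev≈26.021686; u=1·16.596157+5/4·9.786070+0·26.021686≈28.828744; next y=-1/10·(-14.596157)+3/4·28.828744≈23.081174

0 -3 -6.750 0.000
1 -3 0.891 -5.063
2 -3 -10.564 1.174
3 -3 4.951 -8.040
4 -3 -17.003 4.517
5 -3 13.473 -13.204
6 2 -17.938 11.426
7 2 28.829 -14.596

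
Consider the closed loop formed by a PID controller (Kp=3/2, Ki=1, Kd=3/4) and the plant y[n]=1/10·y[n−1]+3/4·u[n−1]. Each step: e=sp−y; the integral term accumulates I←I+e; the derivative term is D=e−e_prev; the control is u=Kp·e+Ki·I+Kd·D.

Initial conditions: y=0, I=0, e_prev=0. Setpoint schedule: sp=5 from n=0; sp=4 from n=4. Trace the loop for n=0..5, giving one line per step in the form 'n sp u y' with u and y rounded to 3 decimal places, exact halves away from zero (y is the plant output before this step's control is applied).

(exact arithmetic carried between steps; '≈' marks a value shown rounded to 6 d.p. or computed from one; I and e_prev carry over from the previous line; the table rounds u and y to 3 d.p., halves away from zero)
n=0: y=0, sp=5, e=sp−y=5; I=5, D=e−e_prev=5; u=3/2·5+1·5+3/4·5=16.25; next y=1/10·0+3/4·16.25=12.1875
n=1: y=12.1875, sp=5, e=sp−y=-7.1875; I=-2.1875, D=e−e_prev=-12.1875; u=3/2·(-7.1875)+1·(-2.1875)+3/4·(-12.1875)=-22.109375; next y=1/10·12.1875+3/4·(-22.109375)≈-15.363281
n=2: y≈-15.363281, sp=5, e=sp−y≈20.363281; I≈18.175781, D=e−e_prev≈27.550781; u=3/2·20.363281+1·18.175781+3/4·27.550781≈69.383789; next y=1/10·(-15.363281)+3/4·69.383789≈50.501514
n=3: y≈50.501514, sp=5, e=sp−y≈-45.501514; I≈-27.325732, D=e−e_prev≈-65.864795; u=3/2·(-45.501514)+1·(-27.325732)+3/4·(-65.864795)≈-144.976599; next y=1/10·50.501514+3/4·(-144.976599)≈-103.682298
n=4: y≈-103.682298, sp=4, e=sp−y≈107.682298; I≈80.356566, D=e−e_prev≈153.183812; u=3/2·107.682298+1·80.356566+3/4·153.183812≈356.767871; next y=1/10·(-103.682298)+3/4·356.767871≈257.207674
n=5: y≈257.207674, sp=4, e=sp−y≈-253.207674; I≈-172.851108, D=e−e_prev≈-360.889972; u=3/2·(-253.207674)+1·(-172.851108)+3/4·(-360.889972)≈-823.330097; next y=1/10·257.207674+3/4·(-823.330097)≈-591.776806

0 5 16.250 0.000
1 5 -22.109 12.188
2 5 69.384 -15.363
3 5 -144.977 50.502
4 4 356.768 -103.682
5 4 -823.330 257.208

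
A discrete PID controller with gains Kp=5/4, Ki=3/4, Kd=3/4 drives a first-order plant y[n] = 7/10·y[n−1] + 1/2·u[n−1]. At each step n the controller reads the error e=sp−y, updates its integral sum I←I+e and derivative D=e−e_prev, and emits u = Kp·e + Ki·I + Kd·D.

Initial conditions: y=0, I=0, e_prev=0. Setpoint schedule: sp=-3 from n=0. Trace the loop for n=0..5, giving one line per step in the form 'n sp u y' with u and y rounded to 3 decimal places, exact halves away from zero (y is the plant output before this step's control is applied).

0 -3 -8.250 0.000
1 -3 3.094 -4.125
2 -3 -6.813 -1.341
3 -3 2.293 -4.345
4 -3 -5.689 -1.895
5 -3 1.579 -4.171

(exact arithmetic carried between steps; '≈' marks a value shown rounded to 6 d.p. or computed from one; I and e_prev carry over from the previous line; the table rounds u and y to 3 d.p., halves away from zero)
n=0: y=0, sp=-3, e=sp−y=-3; I=-3, D=e−e_prev=-3; u=5/4·(-3)+3/4·(-3)+3/4·(-3)=-8.25; next y=7/10·0+1/2·(-8.25)=-4.125
n=1: y=-4.125, sp=-3, e=sp−y=1.125; I=-1.875, D=e−e_prev=4.125; u=5/4·1.125+3/4·(-1.875)+3/4·4.125=3.09375; next y=7/10·(-4.125)+1/2·3.09375=-1.340625
n=2: y=-1.340625, sp=-3, e=sp−y=-1.659375; I=-3.534375, D=e−e_prev=-2.784375; u=5/4·(-1.659375)+3/4·(-3.534375)+3/4·(-2.784375)≈-6.813281; next y=7/10·(-1.340625)+1/2·(-6.813281)≈-4.345078
n=3: y≈-4.345078, sp=-3, e=sp−y≈1.345078; I≈-2.189297, D=e−e_prev≈3.004453; u=5/4·1.345078+3/4·(-2.189297)+3/4·3.004453≈2.292715; next y=7/10·(-4.345078)+1/2·2.292715≈-1.895197
n=4: y≈-1.895197, sp=-3, e=sp−y≈-1.104803; I≈-3.294100, D=e−e_prev≈-2.449881; u=5/4·(-1.104803)+3/4·(-3.294100)+3/4·(-2.449881)≈-5.688989; next y=7/10·(-1.895197)+1/2·(-5.688989)≈-4.171132
n=5: y≈-4.171132, sp=-3, e=sp−y≈1.171132; I≈-2.122967, D=e−e_prev≈2.275935; u=5/4·1.171132+3/4·(-2.122967)+3/4·2.275935≈1.578642; next y=7/10·(-4.171132)+1/2·1.578642≈-2.130472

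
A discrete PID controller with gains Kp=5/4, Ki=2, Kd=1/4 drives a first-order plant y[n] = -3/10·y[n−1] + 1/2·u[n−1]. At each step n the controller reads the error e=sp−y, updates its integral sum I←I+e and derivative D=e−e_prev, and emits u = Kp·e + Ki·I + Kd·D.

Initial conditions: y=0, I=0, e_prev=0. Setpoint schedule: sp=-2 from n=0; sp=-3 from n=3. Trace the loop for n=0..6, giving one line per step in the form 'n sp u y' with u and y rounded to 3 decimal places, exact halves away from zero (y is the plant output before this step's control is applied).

(exact arithmetic carried between steps; '≈' marks a value shown rounded to 6 d.p. or computed from one; I and e_prev carry over from the previous line; the table rounds u and y to 3 d.p., halves away from zero)
n=0: y=0, sp=-2, e=sp−y=-2; I=-2, D=e−e_prev=-2; u=5/4·(-2)+2·(-2)+1/4·(-2)=-7; next y=-3/10·0+1/2·(-7)=-3.5
n=1: y=-3.5, sp=-2, e=sp−y=1.5; I=-0.5, D=e−e_prev=3.5; u=5/4·1.5+2·(-0.5)+1/4·3.5=1.75; next y=-3/10·(-3.5)+1/2·1.75=1.925
n=2: y=1.925, sp=-2, e=sp−y=-3.925; I=-4.425, D=e−e_prev=-5.425; u=5/4·(-3.925)+2·(-4.425)+1/4·(-5.425)=-15.1125; next y=-3/10·1.925+1/2·(-15.1125)=-8.13375
n=3: y=-8.13375, sp=-3, e=sp−y=5.13375; I=0.70875, D=e−e_prev=9.05875; u=5/4·5.13375+2·0.70875+1/4·9.05875=10.099375; next y=-3/10·(-8.13375)+1/2·10.099375≈7.489813
n=4: y≈7.489813, sp=-3, e=sp−y≈-10.489813; I≈-9.781063, D=e−e_prev≈-15.623563; u=5/4·(-10.489813)+2·(-9.781063)+1/4·(-15.623563)≈-36.580281; next y=-3/10·7.489813+1/2·(-36.580281)≈-20.537084
n=5: y≈-20.537084, sp=-3, e=sp−y≈17.537084; I≈7.756022, D=e−e_prev≈28.026897; u=5/4·17.537084+2·7.756022+1/4·28.026897≈44.440123; next y=-3/10·(-20.537084)+1/2·44.440123≈28.381187
n=6: y≈28.381187, sp=-3, e=sp−y≈-31.381187; I≈-23.625165, D=e−e_prev≈-48.918271; u=5/4·(-31.381187)+2·(-23.625165)+1/4·(-48.918271)≈-98.706382; next y=-3/10·28.381187+1/2·(-98.706382)≈-57.867547

0 -2 -7.000 0.000
1 -2 1.750 -3.500
2 -2 -15.113 1.925
3 -3 10.099 -8.134
4 -3 -36.580 7.490
5 -3 44.440 -20.537
6 -3 -98.706 28.381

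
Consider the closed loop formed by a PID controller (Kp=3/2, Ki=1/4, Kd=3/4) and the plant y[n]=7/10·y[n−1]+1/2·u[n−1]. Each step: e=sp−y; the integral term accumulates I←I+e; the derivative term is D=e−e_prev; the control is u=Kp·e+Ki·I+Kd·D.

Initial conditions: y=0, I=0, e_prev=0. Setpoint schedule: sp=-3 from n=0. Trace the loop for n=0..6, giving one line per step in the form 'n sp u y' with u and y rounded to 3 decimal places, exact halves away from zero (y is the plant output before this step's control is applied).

0 -3 -7.500 0.000
1 -3 3.375 -3.750
2 -3 -6.281 -0.938
3 -3 2.461 -3.797
4 -3 -5.408 -1.427
5 -3 1.666 -3.703
6 -3 -4.725 -1.760

(exact arithmetic carried between steps; '≈' marks a value shown rounded to 6 d.p. or computed from one; I and e_prev carry over from the previous line; the table rounds u and y to 3 d.p., halves away from zero)
n=0: y=0, sp=-3, e=sp−y=-3; I=-3, D=e−e_prev=-3; u=3/2·(-3)+1/4·(-3)+3/4·(-3)=-7.5; next y=7/10·0+1/2·(-7.5)=-3.75
n=1: y=-3.75, sp=-3, e=sp−y=0.75; I=-2.25, D=e−e_prev=3.75; u=3/2·0.75+1/4·(-2.25)+3/4·3.75=3.375; next y=7/10·(-3.75)+1/2·3.375=-0.9375
n=2: y=-0.9375, sp=-3, e=sp−y=-2.0625; I=-4.3125, D=e−e_prev=-2.8125; u=3/2·(-2.0625)+1/4·(-4.3125)+3/4·(-2.8125)=-6.28125; next y=7/10·(-0.9375)+1/2·(-6.28125)=-3.796875
n=3: y=-3.796875, sp=-3, e=sp−y=0.796875; I=-3.515625, D=e−e_prev=2.859375; u=3/2·0.796875+1/4·(-3.515625)+3/4·2.859375≈2.460938; next y=7/10·(-3.796875)+1/2·2.460938≈-1.427344
n=4: y≈-1.427344, sp=-3, e=sp−y≈-1.572656; I≈-5.088281, D=e−e_prev≈-2.369531; u=3/2·(-1.572656)+1/4·(-5.088281)+3/4·(-2.369531)≈-5.408203; next y=7/10·(-1.427344)+1/2·(-5.408203)≈-3.703242
n=5: y≈-3.703242, sp=-3, e=sp−y≈0.703242; I≈-4.385039, D=e−e_prev≈2.275898; u=3/2·0.703242+1/4·(-4.385039)+3/4·2.275898≈1.665527; next y=7/10·(-3.703242)+1/2·1.665527≈-1.759506
n=6: y≈-1.759506, sp=-3, e=sp−y≈-1.240494; I≈-5.625533, D=e−e_prev≈-1.943736; u=3/2·(-1.240494)+1/4·(-5.625533)+3/4·(-1.943736)≈-4.724927; next y=7/10·(-1.759506)+1/2·(-4.724927)≈-3.594117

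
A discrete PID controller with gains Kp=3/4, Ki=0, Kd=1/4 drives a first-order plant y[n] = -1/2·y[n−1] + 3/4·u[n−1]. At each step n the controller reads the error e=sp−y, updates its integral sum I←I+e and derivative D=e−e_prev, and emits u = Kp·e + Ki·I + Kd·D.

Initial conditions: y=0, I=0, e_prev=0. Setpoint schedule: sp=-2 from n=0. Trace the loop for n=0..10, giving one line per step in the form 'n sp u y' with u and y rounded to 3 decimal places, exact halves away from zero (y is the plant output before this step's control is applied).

0 -2 -2.000 0.000
1 -2 0.000 -1.500
2 -2 -2.625 0.750
3 -2 1.031 -2.344
4 -2 -4.031 1.945
5 -2 2.982 -3.996
6 -2 -6.734 4.235
7 -2 6.727 -7.168
8 -2 -11.921 8.629
9 -2 13.912 -13.255
10 -2 -21.875 17.062

(exact arithmetic carried between steps; '≈' marks a value shown rounded to 6 d.p. or computed from one; I and e_prev carry over from the previous line; the table rounds u and y to 3 d.p., halves away from zero)
n=0: y=0, sp=-2, e=sp−y=-2; I=-2, D=e−e_prev=-2; u=3/4·(-2)+0·(-2)+1/4·(-2)=-2; next y=-1/2·0+3/4·(-2)=-1.5
n=1: y=-1.5, sp=-2, e=sp−y=-0.5; I=-2.5, D=e−e_prev=1.5; u=3/4·(-0.5)+0·(-2.5)+1/4·1.5=0; next y=-1/2·(-1.5)+3/4·0=0.75
n=2: y=0.75, sp=-2, e=sp−y=-2.75; I=-5.25, D=e−e_prev=-2.25; u=3/4·(-2.75)+0·(-5.25)+1/4·(-2.25)=-2.625; next y=-1/2·0.75+3/4·(-2.625)=-2.34375
n=3: y=-2.34375, sp=-2, e=sp−y=0.34375; I=-4.90625, D=e−e_prev=3.09375; u=3/4·0.34375+0·(-4.90625)+1/4·3.09375=1.03125; next y=-1/2·(-2.34375)+3/4·1.03125≈1.945313
n=4: y≈1.945313, sp=-2, e=sp−y≈-3.945313; I≈-8.851563, D=e−e_prev≈-4.289063; u=3/4·(-3.945313)+0·(-8.851563)+1/4·(-4.289063)≈-4.03125; next y=-1/2·1.945313+3/4·(-4.03125)≈-3.996094
n=5: y≈-3.996094, sp=-2, e=sp−y≈1.996094; I≈-6.855469, D=e−e_prev≈5.941406; u=3/4·1.996094+0·(-6.855469)+1/4·5.941406≈2.982422; next y=-1/2·(-3.996094)+3/4·2.982422≈4.234863
n=6: y≈4.234863, sp=-2, e=sp−y≈-6.234863; I≈-13.090332, D=e−e_prev≈-8.230957; u=3/4·(-6.234863)+0·(-13.090332)+1/4·(-8.230957)≈-6.733887; next y=-1/2·4.234863+3/4·(-6.733887)≈-7.167847
n=7: y≈-7.167847, sp=-2, e=sp−y≈5.167847; I≈-7.922485, D=e−e_prev≈11.402710; u=3/4·5.167847+0·(-7.922485)+1/4·11.402710≈6.726563; next y=-1/2·(-7.167847)+3/4·6.726563≈8.628845
n=8: y≈8.628845, sp=-2, e=sp−y≈-10.628845; I≈-18.551331, D=e−e_prev≈-15.796692; u=3/4·(-10.628845)+0·(-18.551331)+1/4·(-15.796692)≈-11.920807; next y=-1/2·8.628845+3/4·(-11.920807)≈-13.255028
n=9: y≈-13.255028, sp=-2, e=sp−y≈11.255028; I≈-7.296303, D=e−e_prev≈21.883873; u=3/4·11.255028+0·(-7.296303)+1/4·21.883873≈13.912239; next y=-1/2·(-13.255028)+3/4·13.912239≈17.061693
n=10: y≈17.061693, sp=-2, e=sp−y≈-19.061693; I≈-26.357996, D=e−e_prev≈-30.316721; u=3/4·(-19.061693)+0·(-26.357996)+1/4·(-30.316721)≈-21.875450; next y=-1/2·17.061693+3/4·(-21.875450)≈-24.937434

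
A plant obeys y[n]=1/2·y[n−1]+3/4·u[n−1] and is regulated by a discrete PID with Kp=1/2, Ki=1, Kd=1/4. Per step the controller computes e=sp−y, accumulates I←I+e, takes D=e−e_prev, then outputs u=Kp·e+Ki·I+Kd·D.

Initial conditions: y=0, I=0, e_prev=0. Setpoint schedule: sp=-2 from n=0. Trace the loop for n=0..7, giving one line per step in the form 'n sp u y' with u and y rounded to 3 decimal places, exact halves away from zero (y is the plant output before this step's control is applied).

(exact arithmetic carried between steps; '≈' marks a value shown rounded to 6 d.p. or computed from one; I and e_prev carry over from the previous line; the table rounds u and y to 3 d.p., halves away from zero)
n=0: y=0, sp=-2, e=sp−y=-2; I=-2, D=e−e_prev=-2; u=1/2·(-2)+1·(-2)+1/4·(-2)=-3.5; next y=1/2·0+3/4·(-3.5)=-2.625
n=1: y=-2.625, sp=-2, e=sp−y=0.625; I=-1.375, D=e−e_prev=2.625; u=1/2·0.625+1·(-1.375)+1/4·2.625=-0.40625; next y=1/2·(-2.625)+3/4·(-0.40625)≈-1.617188
n=2: y≈-1.617188, sp=-2, e=sp−y≈-0.382813; I≈-1.757813, D=e−e_prev≈-1.007813; u=1/2·(-0.382813)+1·(-1.757813)+1/4·(-1.007813)≈-2.201172; next y=1/2·(-1.617188)+3/4·(-2.201172)≈-2.459473
n=3: y≈-2.459473, sp=-2, e=sp−y≈0.459473; I≈-1.298340, D=e−e_prev≈0.842285; u=1/2·0.459473+1·(-1.298340)+1/4·0.842285≈-0.858032; next y=1/2·(-2.459473)+3/4·(-0.858032)≈-1.873260
n=4: y≈-1.873260, sp=-2, e=sp−y≈-0.126740; I≈-1.425079, D=e−e_prev≈-0.586212; u=1/2·(-0.126740)+1·(-1.425079)+1/4·(-0.586212)≈-1.635002; next y=1/2·(-1.873260)+3/4·(-1.635002)≈-2.162882
n=5: y≈-2.162882, sp=-2, e=sp−y≈0.162882; I≈-1.262197, D=e−e_prev≈0.289621; u=1/2·0.162882+1·(-1.262197)+1/4·0.289621≈-1.108351; next y=1/2·(-2.162882)+3/4·(-1.108351)≈-1.912704
n=6: y≈-1.912704, sp=-2, e=sp−y≈-0.087296; I≈-1.349493, D=e−e_prev≈-0.250178; u=1/2·(-0.087296)+1·(-1.349493)+1/4·(-0.250178)≈-1.455685; next y=1/2·(-1.912704)+3/4·(-1.455685)≈-2.048116
n=7: y≈-2.048116, sp=-2, e=sp−y≈0.048116; I≈-1.301377, D=e−e_prev≈0.135412; u=1/2·0.048116+1·(-1.301377)+1/4·0.135412≈-1.243466; next y=1/2·(-2.048116)+3/4·(-1.243466)≈-1.956658

0 -2 -3.500 0.000
1 -2 -0.406 -2.625
2 -2 -2.201 -1.617
3 -2 -0.858 -2.459
4 -2 -1.635 -1.873
5 -2 -1.108 -2.163
6 -2 -1.456 -1.913
7 -2 -1.243 -2.048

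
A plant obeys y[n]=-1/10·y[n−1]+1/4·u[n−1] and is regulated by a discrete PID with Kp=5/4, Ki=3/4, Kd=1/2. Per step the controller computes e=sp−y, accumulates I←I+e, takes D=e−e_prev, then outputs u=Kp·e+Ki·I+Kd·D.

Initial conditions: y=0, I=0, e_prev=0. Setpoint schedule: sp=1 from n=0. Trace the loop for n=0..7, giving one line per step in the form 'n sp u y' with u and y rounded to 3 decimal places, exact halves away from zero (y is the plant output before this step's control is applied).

0 1 2.500 0.000
1 1 1.188 0.625
2 1 2.758 0.234
3 1 2.058 0.666
4 1 3.069 0.448
5 1 2.688 0.723
6 1 3.340 0.600
7 1 3.140 0.775

(exact arithmetic carried between steps; '≈' marks a value shown rounded to 6 d.p. or computed from one; I and e_prev carry over from the previous line; the table rounds u and y to 3 d.p., halves away from zero)
n=0: y=0, sp=1, e=sp−y=1; I=1, D=e−e_prev=1; u=5/4·1+3/4·1+1/2·1=2.5; next y=-1/10·0+1/4·2.5=0.625
n=1: y=0.625, sp=1, e=sp−y=0.375; I=1.375, D=e−e_prev=-0.625; u=5/4·0.375+3/4·1.375+1/2·(-0.625)=1.1875; next y=-1/10·0.625+1/4·1.1875=0.234375
n=2: y=0.234375, sp=1, e=sp−y=0.765625; I=2.140625, D=e−e_prev=0.390625; u=5/4·0.765625+3/4·2.140625+1/2·0.390625≈2.757813; next y=-1/10·0.234375+1/4·2.757813≈0.666016
n=3: y≈0.666016, sp=1, e=sp−y≈0.333984; I≈2.474609, D=e−e_prev≈-0.431641; u=5/4·0.333984+3/4·2.474609+1/2·(-0.431641)≈2.057617; next y=-1/10·0.666016+1/4·2.057617≈0.447803
n=4: y≈0.447803, sp=1, e=sp−y≈0.552197; I≈3.026807, D=e−e_prev≈0.218213; u=5/4·0.552197+3/4·3.026807+1/2·0.218213≈3.069458; next y=-1/10·0.447803+1/4·3.069458≈0.722584
n=5: y≈0.722584, sp=1, e=sp−y≈0.277416; I≈3.304222, D=e−e_prev≈-0.274781; u=5/4·0.277416+3/4·3.304222+1/2·(-0.274781)≈2.687546; next y=-1/10·0.722584+1/4·2.687546≈0.599628
n=6: y≈0.599628, sp=1, e=sp−y≈0.400372; I≈3.704594, D=e−e_prev≈0.122956; u=5/4·0.400372+3/4·3.704594+1/2·0.122956≈3.340389; next y=-1/10·0.599628+1/4·3.340389≈0.775134
n=7: y≈0.775134, sp=1, e=sp−y≈0.224866; I≈3.929460, D=e−e_prev≈-0.175506; u=5/4·0.224866+3/4·3.929460+1/2·(-0.175506)≈3.140424; next y=-1/10·0.775134+1/4·3.140424≈0.707592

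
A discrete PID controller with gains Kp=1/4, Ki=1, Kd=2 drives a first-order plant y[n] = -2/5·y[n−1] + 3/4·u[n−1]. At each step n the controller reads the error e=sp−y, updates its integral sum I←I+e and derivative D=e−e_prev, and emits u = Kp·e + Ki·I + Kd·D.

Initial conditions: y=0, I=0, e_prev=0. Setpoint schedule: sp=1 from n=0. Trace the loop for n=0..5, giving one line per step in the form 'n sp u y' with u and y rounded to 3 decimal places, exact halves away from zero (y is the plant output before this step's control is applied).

(exact arithmetic carried between steps; '≈' marks a value shown rounded to 6 d.p. or computed from one; I and e_prev carry over from the previous line; the table rounds u and y to 3 d.p., halves away from zero)
n=0: y=0, sp=1, e=sp−y=1; I=1, D=e−e_prev=1; u=1/4·1+1·1+2·1=3.25; next y=-2/5·0+3/4·3.25=2.4375
n=1: y=2.4375, sp=1, e=sp−y=-1.4375; I=-0.4375, D=e−e_prev=-2.4375; u=1/4·(-1.4375)+1·(-0.4375)+2·(-2.4375)=-5.671875; next y=-2/5·2.4375+3/4·(-5.671875)≈-5.228906
n=2: y≈-5.228906, sp=1, e=sp−y≈6.228906; I≈5.791406, D=e−e_prev≈7.666406; u=1/4·6.228906+1·5.791406+2·7.666406≈22.681445; next y=-2/5·(-5.228906)+3/4·22.681445≈19.102646
n=3: y≈19.102646, sp=1, e=sp−y≈-18.102646; I≈-12.311240, D=e−e_prev≈-24.331553; u=1/4·(-18.102646)+1·(-12.311240)+2·(-24.331553)≈-65.500007; next y=-2/5·19.102646+3/4·(-65.500007)≈-56.766064
n=4: y≈-56.766064, sp=1, e=sp−y≈57.766064; I≈45.454824, D=e−e_prev≈75.868711; u=1/4·57.766064+1·45.454824+2·75.868711≈211.633761; next y=-2/5·(-56.766064)+3/4·211.633761≈181.431746
n=5: y≈181.431746, sp=1, e=sp−y≈-180.431746; I≈-134.976923, D=e−e_prev≈-238.197810; u=1/4·(-180.431746)+1·(-134.976923)+2·(-238.197810)≈-656.480480; next y=-2/5·181.431746+3/4·(-656.480480)≈-564.933059

0 1 3.250 0.000
1 1 -5.672 2.438
2 1 22.681 -5.229
3 1 -65.500 19.103
4 1 211.634 -56.766
5 1 -656.480 181.432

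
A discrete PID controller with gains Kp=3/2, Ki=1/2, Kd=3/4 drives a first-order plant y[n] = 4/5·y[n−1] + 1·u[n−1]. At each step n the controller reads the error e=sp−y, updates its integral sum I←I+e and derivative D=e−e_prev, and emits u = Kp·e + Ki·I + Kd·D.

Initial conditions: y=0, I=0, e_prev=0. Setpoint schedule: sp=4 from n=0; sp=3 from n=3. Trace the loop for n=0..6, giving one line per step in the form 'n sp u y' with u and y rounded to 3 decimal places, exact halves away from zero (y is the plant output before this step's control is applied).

0 4 11.000 0.000
1 4 -20.250 11.000
2 4 46.238 -11.450
3 3 -99.076 37.078
4 3 213.882 -69.414
5 3 -456.132 158.351
6 3 978.472 -329.451

(exact arithmetic carried between steps; '≈' marks a value shown rounded to 6 d.p. or computed from one; I and e_prev carry over from the previous line; the table rounds u and y to 3 d.p., halves away from zero)
n=0: y=0, sp=4, e=sp−y=4; I=4, D=e−e_prev=4; u=3/2·4+1/2·4+3/4·4=11; next y=4/5·0+1·11=11
n=1: y=11, sp=4, e=sp−y=-7; I=-3, D=e−e_prev=-11; u=3/2·(-7)+1/2·(-3)+3/4·(-11)=-20.25; next y=4/5·11+1·(-20.25)=-11.45
n=2: y=-11.45, sp=4, e=sp−y=15.45; I=12.45, D=e−e_prev=22.45; u=3/2·15.45+1/2·12.45+3/4·22.45=46.2375; next y=4/5·(-11.45)+1·46.2375=37.0775
n=3: y=37.0775, sp=3, e=sp−y=-34.0775; I=-21.6275, D=e−e_prev=-49.5275; u=3/2·(-34.0775)+1/2·(-21.6275)+3/4·(-49.5275)=-99.075625; next y=4/5·37.0775+1·(-99.075625)=-69.413625
n=4: y=-69.413625, sp=3, e=sp−y=72.413625; I=50.786125, D=e−e_prev=106.491125; u=3/2·72.413625+1/2·50.786125+3/4·106.491125≈213.881844; next y=4/5·(-69.413625)+1·213.881844≈158.350944
n=5: y≈158.350944, sp=3, e=sp−y≈-155.350944; I≈-104.564819, D=e−e_prev≈-227.764569; u=3/2·(-155.350944)+1/2·(-104.564819)+3/4·(-227.764569)≈-456.132252; next y=4/5·158.350944+1·(-456.132252)≈-329.451497
n=6: y≈-329.451497, sp=3, e=sp−y≈332.451497; I≈227.886678, D=e−e_prev≈487.802440; u=3/2·332.451497+1/2·227.886678+3/4·487.802440≈978.472414; next y=4/5·(-329.451497)+1·978.472414≈714.911217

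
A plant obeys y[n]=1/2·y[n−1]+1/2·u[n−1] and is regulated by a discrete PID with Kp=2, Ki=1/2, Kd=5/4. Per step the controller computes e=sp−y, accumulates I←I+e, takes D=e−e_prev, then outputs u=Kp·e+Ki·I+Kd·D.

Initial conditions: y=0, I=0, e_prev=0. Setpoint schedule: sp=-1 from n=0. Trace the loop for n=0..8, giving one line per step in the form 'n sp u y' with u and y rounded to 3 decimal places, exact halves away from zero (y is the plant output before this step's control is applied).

(exact arithmetic carried between steps; '≈' marks a value shown rounded to 6 d.p. or computed from one; I and e_prev carry over from the previous line; the table rounds u and y to 3 d.p., halves away from zero)
n=0: y=0, sp=-1, e=sp−y=-1; I=-1, D=e−e_prev=-1; u=2·(-1)+1/2·(-1)+5/4·(-1)=-3.75; next y=1/2·0+1/2·(-3.75)=-1.875
n=1: y=-1.875, sp=-1, e=sp−y=0.875; I=-0.125, D=e−e_prev=1.875; u=2·0.875+1/2·(-0.125)+5/4·1.875=4.03125; next y=1/2·(-1.875)+1/2·4.03125=1.078125
n=2: y=1.078125, sp=-1, e=sp−y=-2.078125; I=-2.203125, D=e−e_prev=-2.953125; u=2·(-2.078125)+1/2·(-2.203125)+5/4·(-2.953125)≈-8.949219; next y=1/2·1.078125+1/2·(-8.949219)≈-3.935547
n=3: y≈-3.935547, sp=-1, e=sp−y≈2.935547; I≈0.732422, D=e−e_prev≈5.013672; u=2·2.935547+1/2·0.732422+5/4·5.013672≈12.504395; next y=1/2·(-3.935547)+1/2·12.504395≈4.284424
n=4: y≈4.284424, sp=-1, e=sp−y≈-5.284424; I≈-4.552002, D=e−e_prev≈-8.219971; u=2·(-5.284424)+1/2·(-4.552002)+5/4·(-8.219971)≈-23.119812; next y=1/2·4.284424+1/2·(-23.119812)≈-9.417694
n=5: y≈-9.417694, sp=-1, e=sp−y≈8.417694; I≈3.865692, D=e−e_prev≈13.702118; u=2·8.417694+1/2·3.865692+5/4·13.702118≈35.895882; next y=1/2·(-9.417694)+1/2·35.895882≈13.239094
n=6: y≈13.239094, sp=-1, e=sp−y≈-14.239094; I≈-10.373402, D=e−e_prev≈-22.656788; u=2·(-14.239094)+1/2·(-10.373402)+5/4·(-22.656788)≈-61.985873; next y=1/2·13.239094+1/2·(-61.985873)≈-24.373390
n=7: y≈-24.373390, sp=-1, e=sp−y≈23.373390; I≈12.999988, D=e−e_prev≈37.612484; u=2·23.373390+1/2·12.999988+5/4·37.612484≈100.262378; next y=1/2·(-24.373390)+1/2·100.262378≈37.944494
n=8: y≈37.944494, sp=-1, e=sp−y≈-38.944494; I≈-25.944506, D=e−e_prev≈-62.317884; u=2·(-38.944494)+1/2·(-25.944506)+5/4·(-62.317884)≈-168.758596; next y=1/2·37.944494+1/2·(-168.758596)≈-65.407051

0 -1 -3.750 0.000
1 -1 4.031 -1.875
2 -1 -8.949 1.078
3 -1 12.504 -3.936
4 -1 -23.120 4.284
5 -1 35.896 -9.418
6 -1 -61.986 13.239
7 -1 100.262 -24.373
8 -1 -168.759 37.944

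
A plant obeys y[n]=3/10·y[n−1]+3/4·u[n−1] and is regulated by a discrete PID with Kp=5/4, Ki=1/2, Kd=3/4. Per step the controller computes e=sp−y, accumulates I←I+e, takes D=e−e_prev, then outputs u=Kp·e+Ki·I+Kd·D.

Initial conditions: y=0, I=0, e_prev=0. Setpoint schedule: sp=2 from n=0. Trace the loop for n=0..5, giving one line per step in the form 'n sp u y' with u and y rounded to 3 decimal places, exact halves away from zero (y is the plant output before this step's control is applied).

0 2 5.000 0.000
1 2 -4.875 3.750
2 2 12.766 -2.531
3 2 -18.045 8.815
4 2 36.317 -10.889
5 2 -59.167 23.971

(exact arithmetic carried between steps; '≈' marks a value shown rounded to 6 d.p. or computed from one; I and e_prev carry over from the previous line; the table rounds u and y to 3 d.p., halves away from zero)
n=0: y=0, sp=2, e=sp−y=2; I=2, D=e−e_prev=2; u=5/4·2+1/2·2+3/4·2=5; next y=3/10·0+3/4·5=3.75
n=1: y=3.75, sp=2, e=sp−y=-1.75; I=0.25, D=e−e_prev=-3.75; u=5/4·(-1.75)+1/2·0.25+3/4·(-3.75)=-4.875; next y=3/10·3.75+3/4·(-4.875)=-2.53125
n=2: y=-2.53125, sp=2, e=sp−y=4.53125; I=4.78125, D=e−e_prev=6.28125; u=5/4·4.53125+1/2·4.78125+3/4·6.28125=12.765625; next y=3/10·(-2.53125)+3/4·12.765625≈8.814844
n=3: y≈8.814844, sp=2, e=sp−y≈-6.814844; I≈-2.033594, D=e−e_prev≈-11.346094; u=5/4·(-6.814844)+1/2·(-2.033594)+3/4·(-11.346094)≈-18.044922; next y=3/10·8.814844+3/4·(-18.044922)≈-10.889238
n=4: y≈-10.889238, sp=2, e=sp−y≈12.889238; I≈10.855645, D=e−e_prev≈19.704082; u=5/4·12.889238+1/2·10.855645+3/4·19.704082≈36.317432; next y=3/10·(-10.889238)+3/4·36.317432≈23.971302
n=5: y≈23.971302, sp=2, e=sp−y≈-21.971302; I≈-11.115658, D=e−e_prev≈-34.860541; u=5/4·(-21.971302)+1/2·(-11.115658)+3/4·(-34.860541)≈-59.167362; next y=3/10·23.971302+3/4·(-59.167362)≈-37.184131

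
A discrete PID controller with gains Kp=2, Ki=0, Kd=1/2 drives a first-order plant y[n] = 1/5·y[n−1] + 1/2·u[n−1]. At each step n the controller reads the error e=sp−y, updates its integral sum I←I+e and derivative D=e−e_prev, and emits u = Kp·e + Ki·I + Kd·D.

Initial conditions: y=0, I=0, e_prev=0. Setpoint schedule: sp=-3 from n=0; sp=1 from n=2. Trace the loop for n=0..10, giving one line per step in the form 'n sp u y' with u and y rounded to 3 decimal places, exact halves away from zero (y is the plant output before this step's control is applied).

(exact arithmetic carried between steps; '≈' marks a value shown rounded to 6 d.p. or computed from one; I and e_prev carry over from the previous line; the table rounds u and y to 3 d.p., halves away from zero)
n=0: y=0, sp=-3, e=sp−y=-3; I=-3, D=e−e_prev=-3; u=2·(-3)+0·(-3)+1/2·(-3)=-7.5; next y=1/5·0+1/2·(-7.5)=-3.75
n=1: y=-3.75, sp=-3, e=sp−y=0.75; I=-2.25, D=e−e_prev=3.75; u=2·0.75+0·(-2.25)+1/2·3.75=3.375; next y=1/5·(-3.75)+1/2·3.375=0.9375
n=2: y=0.9375, sp=1, e=sp−y=0.0625; I=-2.1875, D=e−e_prev=-0.6875; u=2·0.0625+0·(-2.1875)+1/2·(-0.6875)=-0.21875; next y=1/5·0.9375+1/2·(-0.21875)=0.078125
n=3: y=0.078125, sp=1, e=sp−y=0.921875; I=-1.265625, D=e−e_prev=0.859375; u=2·0.921875+0·(-1.265625)+1/2·0.859375≈2.273438; next y=1/5·0.078125+1/2·2.273438≈1.152344
n=4: y≈1.152344, sp=1, e=sp−y≈-0.152344; I≈-1.417969, D=e−e_prev≈-1.074219; u=2·(-0.152344)+0·(-1.417969)+1/2·(-1.074219)≈-0.841797; next y=1/5·1.152344+1/2·(-0.841797)≈-0.190430
n=5: y≈-0.190430, sp=1, e=sp−y≈1.190430; I≈-0.227539, D=e−e_prev≈1.342773; u=2·1.190430+0·(-0.227539)+1/2·1.342773≈3.052246; next y=1/5·(-0.190430)+1/2·3.052246≈1.488037
n=6: y≈1.488037, sp=1, e=sp−y≈-0.488037; I≈-0.715576, D=e−e_prev≈-1.678467; u=2·(-0.488037)+0·(-0.715576)+1/2·(-1.678467)≈-1.815308; next y=1/5·1.488037+1/2·(-1.815308)≈-0.610046
n=7: y≈-0.610046, sp=1, e=sp−y≈1.610046; I≈0.894470, D=e−e_prev≈2.098083; u=2·1.610046+0·0.894470+1/2·2.098083≈4.269135; next y=1/5·(-0.610046)+1/2·4.269135≈2.012558
n=8: y≈2.012558, sp=1, e=sp−y≈-1.012558; I≈-0.118088, D=e−e_prev≈-2.622604; u=2·(-1.012558)+0·(-0.118088)+1/2·(-2.622604)≈-3.336418; next y=1/5·2.012558+1/2·(-3.336418)≈-1.265697
n=9: y≈-1.265697, sp=1, e=sp−y≈2.265697; I≈2.147610, D=e−e_prev≈3.278255; u=2·2.265697+0·2.147610+1/2·3.278255≈6.170523; next y=1/5·(-1.265697)+1/2·6.170523≈2.832122
n=10: y≈2.832122, sp=1, e=sp−y≈-1.832122; I≈0.315488, D=e−e_prev≈-4.097819; u=2·(-1.832122)+0·0.315488+1/2·(-4.097819)≈-5.713153; next y=1/5·2.832122+1/2·(-5.713153)≈-2.290152

0 -3 -7.500 0.000
1 -3 3.375 -3.750
2 1 -0.219 0.938
3 1 2.273 0.078
4 1 -0.842 1.152
5 1 3.052 -0.190
6 1 -1.815 1.488
7 1 4.269 -0.610
8 1 -3.336 2.013
9 1 6.171 -1.266
10 1 -5.713 2.832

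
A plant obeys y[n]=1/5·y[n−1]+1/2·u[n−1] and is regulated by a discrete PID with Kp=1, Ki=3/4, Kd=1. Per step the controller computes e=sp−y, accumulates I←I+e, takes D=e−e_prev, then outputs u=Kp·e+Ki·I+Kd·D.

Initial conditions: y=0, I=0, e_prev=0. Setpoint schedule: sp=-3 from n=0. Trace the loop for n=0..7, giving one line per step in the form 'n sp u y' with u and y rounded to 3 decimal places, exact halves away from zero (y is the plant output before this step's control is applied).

(exact arithmetic carried between steps; '≈' marks a value shown rounded to 6 d.p. or computed from one; I and e_prev carry over from the previous line; the table rounds u and y to 3 d.p., halves away from zero)
n=0: y=0, sp=-3, e=sp−y=-3; I=-3, D=e−e_prev=-3; u=1·(-3)+3/4·(-3)+1·(-3)=-8.25; next y=1/5·0+1/2·(-8.25)=-4.125
n=1: y=-4.125, sp=-3, e=sp−y=1.125; I=-1.875, D=e−e_prev=4.125; u=1·1.125+3/4·(-1.875)+1·4.125=3.84375; next y=1/5·(-4.125)+1/2·3.84375=1.096875
n=2: y=1.096875, sp=-3, e=sp−y=-4.096875; I=-5.971875, D=e−e_prev=-5.221875; u=1·(-4.096875)+3/4·(-5.971875)+1·(-5.221875)≈-13.797656; next y=1/5·1.096875+1/2·(-13.797656)≈-6.679453
n=3: y≈-6.679453, sp=-3, e=sp−y≈3.679453; I≈-2.292422, D=e−e_prev≈7.776328; u=1·3.679453+3/4·(-2.292422)+1·7.776328≈9.736465; next y=1/5·(-6.679453)+1/2·9.736465≈3.532342
n=4: y≈3.532342, sp=-3, e=sp−y≈-6.532342; I≈-8.824764, D=e−e_prev≈-10.211795; u=1·(-6.532342)+3/4·(-8.824764)+1·(-10.211795)≈-23.362709; next y=1/5·3.532342+1/2·(-23.362709)≈-10.974886
n=5: y≈-10.974886, sp=-3, e=sp−y≈7.974886; I≈-0.849877, D=e−e_prev≈14.507228; u=1·7.974886+3/4·(-0.849877)+1·14.507228≈21.844707; next y=1/5·(-10.974886)+1/2·21.844707≈8.727376
n=6: y≈8.727376, sp=-3, e=sp−y≈-11.727376; I≈-12.577253, D=e−e_prev≈-19.702262; u=1·(-11.727376)+3/4·(-12.577253)+1·(-19.702262)≈-40.862578; next y=1/5·8.727376+1/2·(-40.862578)≈-18.685814
n=7: y≈-18.685814, sp=-3, e=sp−y≈15.685814; I≈3.108561, D=e−e_prev≈27.413190; u=1·15.685814+3/4·3.108561+1·27.413190≈45.430425; next y=1/5·(-18.685814)+1/2·45.430425≈18.978049

0 -3 -8.250 0.000
1 -3 3.844 -4.125
2 -3 -13.798 1.097
3 -3 9.736 -6.679
4 -3 -23.363 3.532
5 -3 21.845 -10.975
6 -3 -40.863 8.727
7 -3 45.430 -18.686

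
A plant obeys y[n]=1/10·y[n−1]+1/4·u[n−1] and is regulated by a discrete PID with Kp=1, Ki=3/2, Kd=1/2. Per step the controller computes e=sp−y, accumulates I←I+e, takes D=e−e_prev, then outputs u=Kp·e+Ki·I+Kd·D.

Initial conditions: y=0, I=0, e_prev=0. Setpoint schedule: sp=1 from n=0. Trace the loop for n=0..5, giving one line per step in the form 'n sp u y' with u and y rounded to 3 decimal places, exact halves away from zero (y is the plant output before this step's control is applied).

0 1 3.000 0.000
1 1 1.750 0.750
2 1 3.213 0.513
3 1 2.799 0.854
4 1 3.396 0.785
5 1 3.257 0.928

(exact arithmetic carried between steps; '≈' marks a value shown rounded to 6 d.p. or computed from one; I and e_prev carry over from the previous line; the table rounds u and y to 3 d.p., halves away from zero)
n=0: y=0, sp=1, e=sp−y=1; I=1, D=e−e_prev=1; u=1·1+3/2·1+1/2·1=3; next y=1/10·0+1/4·3=0.75
n=1: y=0.75, sp=1, e=sp−y=0.25; I=1.25, D=e−e_prev=-0.75; u=1·0.25+3/2·1.25+1/2·(-0.75)=1.75; next y=1/10·0.75+1/4·1.75=0.5125
n=2: y=0.5125, sp=1, e=sp−y=0.4875; I=1.7375, D=e−e_prev=0.2375; u=1·0.4875+3/2·1.7375+1/2·0.2375=3.2125; next y=1/10·0.5125+1/4·3.2125=0.854375
n=3: y=0.854375, sp=1, e=sp−y=0.145625; I=1.883125, D=e−e_prev=-0.341875; u=1·0.145625+3/2·1.883125+1/2·(-0.341875)=2.799375; next y=1/10·0.854375+1/4·2.799375≈0.785281
n=4: y≈0.785281, sp=1, e=sp−y≈0.214719; I≈2.097844, D=e−e_prev≈0.069094; u=1·0.214719+3/2·2.097844+1/2·0.069094≈3.396031; next y=1/10·0.785281+1/4·3.396031≈0.927536
n=5: y≈0.927536, sp=1, e=sp−y≈0.072464; I≈2.170308, D=e−e_prev≈-0.142255; u=1·0.072464+3/2·2.170308+1/2·(-0.142255)≈3.256798; next y=1/10·0.927536+1/4·3.256798≈0.906953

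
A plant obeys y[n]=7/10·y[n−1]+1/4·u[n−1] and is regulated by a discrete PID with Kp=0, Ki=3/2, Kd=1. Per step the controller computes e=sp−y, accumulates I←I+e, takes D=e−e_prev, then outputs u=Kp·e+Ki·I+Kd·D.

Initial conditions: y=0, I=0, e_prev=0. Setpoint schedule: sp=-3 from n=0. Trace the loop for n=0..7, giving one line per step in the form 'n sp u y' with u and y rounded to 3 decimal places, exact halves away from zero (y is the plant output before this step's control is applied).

(exact arithmetic carried between steps; '≈' marks a value shown rounded to 6 d.p. or computed from one; I and e_prev carry over from the previous line; the table rounds u and y to 3 d.p., halves away from zero)
n=0: y=0, sp=-3, e=sp−y=-3; I=-3, D=e−e_prev=-3; u=0·(-3)+3/2·(-3)+1·(-3)=-7.5; next y=7/10·0+1/4·(-7.5)=-1.875
n=1: y=-1.875, sp=-3, e=sp−y=-1.125; I=-4.125, D=e−e_prev=1.875; u=0·(-1.125)+3/2·(-4.125)+1·1.875=-4.3125; next y=7/10·(-1.875)+1/4·(-4.3125)=-2.390625
n=2: y=-2.390625, sp=-3, e=sp−y=-0.609375; I=-4.734375, D=e−e_prev=0.515625; u=0·(-0.609375)+3/2·(-4.734375)+1·0.515625≈-6.585938; next y=7/10·(-2.390625)+1/4·(-6.585938)≈-3.319922
n=3: y≈-3.319922, sp=-3, e=sp−y≈0.319922; I≈-4.414453, D=e−e_prev≈0.929297; u=0·0.319922+3/2·(-4.414453)+1·0.929297≈-5.692383; next y=7/10·(-3.319922)+1/4·(-5.692383)≈-3.747041
n=4: y≈-3.747041, sp=-3, e=sp−y≈0.747041; I≈-3.667412, D=e−e_prev≈0.427119; u=0·0.747041+3/2·(-3.667412)+1·0.427119≈-5.073999; next y=7/10·(-3.747041)+1/4·(-5.073999)≈-3.891428
n=5: y≈-3.891428, sp=-3, e=sp−y≈0.891428; I≈-2.775984, D=e−e_prev≈0.144387; u=0·0.891428+3/2·(-2.775984)+1·0.144387≈-4.019588; next y=7/10·(-3.891428)+1/4·(-4.019588)≈-3.728897
n=6: y≈-3.728897, sp=-3, e=sp−y≈0.728897; I≈-2.047087, D=e−e_prev≈-0.162532; u=0·0.728897+3/2·(-2.047087)+1·(-0.162532)≈-3.233162; next y=7/10·(-3.728897)+1/4·(-3.233162)≈-3.418518
n=7: y≈-3.418518, sp=-3, e=sp−y≈0.418518; I≈-1.628568, D=e−e_prev≈-0.310379; u=0·0.418518+3/2·(-1.628568)+1·(-0.310379)≈-2.753231; next y=7/10·(-3.418518)+1/4·(-2.753231)≈-3.081271

0 -3 -7.500 0.000
1 -3 -4.313 -1.875
2 -3 -6.586 -2.391
3 -3 -5.692 -3.320
4 -3 -5.074 -3.747
5 -3 -4.020 -3.891
6 -3 -3.233 -3.729
7 -3 -2.753 -3.419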